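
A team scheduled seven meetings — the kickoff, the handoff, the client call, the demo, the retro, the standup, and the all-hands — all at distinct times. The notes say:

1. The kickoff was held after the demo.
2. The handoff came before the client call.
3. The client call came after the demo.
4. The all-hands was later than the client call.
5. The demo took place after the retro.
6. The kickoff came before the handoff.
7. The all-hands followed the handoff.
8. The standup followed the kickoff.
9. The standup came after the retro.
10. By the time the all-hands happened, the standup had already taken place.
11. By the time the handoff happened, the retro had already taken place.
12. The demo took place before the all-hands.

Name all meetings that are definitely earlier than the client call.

Directly stated before the client call: the demo and the handoff.
The kickoff reaches the client call via the kickoff → the handoff → the client call.
The retro reaches the client call via the retro → the demo → the client call.

the demo, the handoff, the kickoff, the retro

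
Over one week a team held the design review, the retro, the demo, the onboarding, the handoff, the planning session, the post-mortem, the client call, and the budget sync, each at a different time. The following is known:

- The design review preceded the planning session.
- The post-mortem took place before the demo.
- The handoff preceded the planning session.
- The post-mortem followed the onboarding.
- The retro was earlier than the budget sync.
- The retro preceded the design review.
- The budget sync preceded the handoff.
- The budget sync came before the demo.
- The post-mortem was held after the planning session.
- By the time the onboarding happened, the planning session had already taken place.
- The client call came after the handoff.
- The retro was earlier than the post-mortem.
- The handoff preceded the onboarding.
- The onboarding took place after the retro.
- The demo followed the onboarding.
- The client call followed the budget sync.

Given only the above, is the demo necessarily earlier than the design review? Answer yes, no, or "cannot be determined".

no

Tracing the constraints gives the design review → the planning session → the post-mortem → the demo, so the design review must come before the demo.
That means the demo cannot be before the design review.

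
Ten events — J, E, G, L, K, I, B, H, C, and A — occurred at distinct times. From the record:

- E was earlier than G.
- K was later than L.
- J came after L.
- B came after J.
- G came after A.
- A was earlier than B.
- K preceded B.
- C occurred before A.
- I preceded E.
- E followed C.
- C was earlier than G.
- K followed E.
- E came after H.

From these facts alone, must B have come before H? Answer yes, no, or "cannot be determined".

Tracing the constraints gives H → E → K → B, so H must come before B.
That means B cannot be before H.

no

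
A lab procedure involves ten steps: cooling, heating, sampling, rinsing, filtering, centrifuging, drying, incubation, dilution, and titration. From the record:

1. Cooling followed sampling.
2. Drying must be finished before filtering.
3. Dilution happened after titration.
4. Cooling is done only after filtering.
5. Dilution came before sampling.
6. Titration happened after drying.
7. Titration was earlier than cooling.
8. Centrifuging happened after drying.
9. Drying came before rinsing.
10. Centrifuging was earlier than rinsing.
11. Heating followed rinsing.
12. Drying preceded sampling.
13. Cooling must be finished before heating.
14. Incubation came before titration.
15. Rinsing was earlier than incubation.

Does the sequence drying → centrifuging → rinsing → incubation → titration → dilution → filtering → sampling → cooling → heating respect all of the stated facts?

Check each stated constraint against the proposed order — e.g. drying is ahead of sampling; rinsing is ahead of heating. Every pair is in the required order; nothing is violated.

yes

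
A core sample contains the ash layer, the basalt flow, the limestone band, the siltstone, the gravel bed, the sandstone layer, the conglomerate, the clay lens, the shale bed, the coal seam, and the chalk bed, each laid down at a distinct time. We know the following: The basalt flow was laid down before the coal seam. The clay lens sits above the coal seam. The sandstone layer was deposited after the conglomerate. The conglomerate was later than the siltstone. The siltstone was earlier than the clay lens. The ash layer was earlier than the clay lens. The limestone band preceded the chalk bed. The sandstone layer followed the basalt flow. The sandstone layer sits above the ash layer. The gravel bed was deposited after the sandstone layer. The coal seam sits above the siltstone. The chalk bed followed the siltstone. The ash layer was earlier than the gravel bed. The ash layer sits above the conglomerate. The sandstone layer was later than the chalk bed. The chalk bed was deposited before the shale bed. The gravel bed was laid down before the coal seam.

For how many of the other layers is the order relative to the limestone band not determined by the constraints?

4

Forced after the limestone band: the chalk bed, the clay lens, the coal seam, the gravel bed, the sandstone layer, and the shale bed.
That leaves the ash layer, the basalt flow, the conglomerate, and the siltstone with no forced order relative to the limestone band — 4.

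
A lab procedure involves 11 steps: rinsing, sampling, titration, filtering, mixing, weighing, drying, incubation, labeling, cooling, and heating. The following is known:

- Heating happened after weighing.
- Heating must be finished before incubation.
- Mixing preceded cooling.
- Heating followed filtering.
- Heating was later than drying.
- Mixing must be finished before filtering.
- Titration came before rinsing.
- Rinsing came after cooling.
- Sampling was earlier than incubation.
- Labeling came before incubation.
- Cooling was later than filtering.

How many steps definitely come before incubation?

7

Directly stated before incubation: heating, labeling, and sampling.
Drying reaches incubation via drying → heating → incubation.
Filtering reaches incubation via filtering → heating → incubation.
Mixing reaches incubation via mixing → filtering → heating → incubation.
Likewise weighing reaches incubation by chaining the stated constraints.
No chain forces titration (or any of the others) ahead of incubation.
That's drying, filtering, heating, labeling, mixing, sampling, and weighing — 7 in all.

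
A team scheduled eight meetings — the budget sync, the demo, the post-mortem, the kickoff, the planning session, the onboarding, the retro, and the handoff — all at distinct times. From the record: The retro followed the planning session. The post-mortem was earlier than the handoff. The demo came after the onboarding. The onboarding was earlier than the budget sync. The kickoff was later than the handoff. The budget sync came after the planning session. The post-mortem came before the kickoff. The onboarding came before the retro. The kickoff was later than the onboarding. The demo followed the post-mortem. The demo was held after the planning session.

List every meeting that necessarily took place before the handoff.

Directly stated before the handoff: the post-mortem.

the post-mortem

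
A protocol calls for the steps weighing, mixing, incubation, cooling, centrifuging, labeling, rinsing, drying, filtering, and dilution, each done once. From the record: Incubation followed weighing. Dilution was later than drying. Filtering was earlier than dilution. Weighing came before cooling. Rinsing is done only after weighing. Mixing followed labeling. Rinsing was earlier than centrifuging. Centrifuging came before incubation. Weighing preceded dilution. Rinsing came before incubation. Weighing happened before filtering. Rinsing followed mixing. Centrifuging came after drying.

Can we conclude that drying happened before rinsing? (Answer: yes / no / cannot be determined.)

cannot be determined

No chain of stated constraints runs from drying to rinsing, and none runs from rinsing to drying either.
So the relative order of drying and rinsing is not fixed by the given facts.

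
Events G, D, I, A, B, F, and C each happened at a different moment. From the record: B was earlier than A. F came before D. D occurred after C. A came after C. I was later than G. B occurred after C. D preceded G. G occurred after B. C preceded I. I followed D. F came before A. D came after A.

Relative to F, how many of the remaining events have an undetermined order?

2

Forced after F: A, D, G, and I.
That leaves B and C with no forced order relative to F — 2.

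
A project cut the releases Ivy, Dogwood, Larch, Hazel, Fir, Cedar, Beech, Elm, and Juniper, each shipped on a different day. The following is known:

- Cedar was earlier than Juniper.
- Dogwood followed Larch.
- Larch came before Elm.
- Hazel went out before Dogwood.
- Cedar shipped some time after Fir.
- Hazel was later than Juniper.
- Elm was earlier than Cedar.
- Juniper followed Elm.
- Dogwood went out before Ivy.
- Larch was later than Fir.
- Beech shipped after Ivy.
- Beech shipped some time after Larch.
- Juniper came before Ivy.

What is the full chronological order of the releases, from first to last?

The constraints fix every adjacent pair, so only one ordering works:
Fir → Larch → Elm → Cedar → Juniper → Hazel → Dogwood → Ivy → Beech.

Fir, Larch, Elm, Cedar, Juniper, Hazel, Dogwood, Ivy, Beech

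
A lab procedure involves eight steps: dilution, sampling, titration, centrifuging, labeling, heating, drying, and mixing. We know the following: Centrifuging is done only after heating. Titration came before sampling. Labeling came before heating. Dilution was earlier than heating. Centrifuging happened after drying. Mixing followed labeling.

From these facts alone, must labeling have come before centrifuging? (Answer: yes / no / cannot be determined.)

yes

Chain the constraints: labeling → heating → centrifuging. Each link is directly stated, so labeling comes before centrifuging.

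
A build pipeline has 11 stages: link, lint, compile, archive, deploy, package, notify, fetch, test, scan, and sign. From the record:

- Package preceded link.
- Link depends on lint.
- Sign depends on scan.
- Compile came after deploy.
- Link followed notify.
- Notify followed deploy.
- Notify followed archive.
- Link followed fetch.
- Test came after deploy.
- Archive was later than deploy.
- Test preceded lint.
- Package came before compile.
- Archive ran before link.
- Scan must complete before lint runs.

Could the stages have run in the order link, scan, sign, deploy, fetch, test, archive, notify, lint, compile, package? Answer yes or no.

The constraints require package before compile, but in the proposed sequence compile appears ahead of package. That one violation is enough.

no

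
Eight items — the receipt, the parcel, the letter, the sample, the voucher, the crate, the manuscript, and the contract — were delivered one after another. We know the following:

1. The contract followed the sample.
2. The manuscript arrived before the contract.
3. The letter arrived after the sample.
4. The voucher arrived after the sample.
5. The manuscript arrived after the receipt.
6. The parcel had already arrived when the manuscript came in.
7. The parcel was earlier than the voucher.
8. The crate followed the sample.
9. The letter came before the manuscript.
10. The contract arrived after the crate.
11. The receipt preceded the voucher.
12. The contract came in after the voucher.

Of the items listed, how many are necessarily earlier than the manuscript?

4

Directly stated before the manuscript: the letter, the parcel, and the receipt.
The sample reaches the manuscript via the sample → the letter → the manuscript.
That's the letter, the parcel, the receipt, and the sample — 4 in all.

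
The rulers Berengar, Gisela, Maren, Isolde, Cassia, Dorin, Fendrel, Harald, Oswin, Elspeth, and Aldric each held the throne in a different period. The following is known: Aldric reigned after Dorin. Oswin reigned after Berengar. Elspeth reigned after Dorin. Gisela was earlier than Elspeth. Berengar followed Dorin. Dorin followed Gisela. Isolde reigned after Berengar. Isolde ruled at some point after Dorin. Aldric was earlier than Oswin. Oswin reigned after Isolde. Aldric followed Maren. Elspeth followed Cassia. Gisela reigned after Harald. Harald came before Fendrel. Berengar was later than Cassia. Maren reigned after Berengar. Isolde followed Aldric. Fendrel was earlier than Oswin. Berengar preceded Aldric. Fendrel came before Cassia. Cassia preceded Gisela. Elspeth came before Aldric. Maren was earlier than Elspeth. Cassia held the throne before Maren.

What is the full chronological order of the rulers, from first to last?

The constraints fix every adjacent pair, so only one ordering works:
Harald → Fendrel → Cassia → Gisela → Dorin → Berengar → Maren → Elspeth → Aldric → Isolde → Oswin.

Harald, Fendrel, Cassia, Gisela, Dorin, Berengar, Maren, Elspeth, Aldric, Isolde, Oswin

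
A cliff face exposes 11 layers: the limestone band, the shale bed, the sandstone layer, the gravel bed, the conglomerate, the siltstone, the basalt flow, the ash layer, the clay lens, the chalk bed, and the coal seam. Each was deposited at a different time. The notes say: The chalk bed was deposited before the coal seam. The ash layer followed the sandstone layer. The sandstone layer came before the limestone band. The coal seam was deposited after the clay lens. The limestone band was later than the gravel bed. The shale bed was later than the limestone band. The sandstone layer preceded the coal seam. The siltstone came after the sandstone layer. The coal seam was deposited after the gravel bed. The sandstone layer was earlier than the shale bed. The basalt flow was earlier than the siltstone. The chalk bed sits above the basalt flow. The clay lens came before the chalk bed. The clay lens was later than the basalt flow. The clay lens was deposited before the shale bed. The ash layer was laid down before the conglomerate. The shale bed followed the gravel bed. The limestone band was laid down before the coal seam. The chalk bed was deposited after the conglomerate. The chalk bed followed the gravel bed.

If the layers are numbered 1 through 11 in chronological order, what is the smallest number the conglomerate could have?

The ash layer and the sandstone layer must both come before the conglomerate — 2 forced predecessors.
Nothing else is forced ahead of the conglomerate, so its earliest slot is position 2 + 1 = 3.

3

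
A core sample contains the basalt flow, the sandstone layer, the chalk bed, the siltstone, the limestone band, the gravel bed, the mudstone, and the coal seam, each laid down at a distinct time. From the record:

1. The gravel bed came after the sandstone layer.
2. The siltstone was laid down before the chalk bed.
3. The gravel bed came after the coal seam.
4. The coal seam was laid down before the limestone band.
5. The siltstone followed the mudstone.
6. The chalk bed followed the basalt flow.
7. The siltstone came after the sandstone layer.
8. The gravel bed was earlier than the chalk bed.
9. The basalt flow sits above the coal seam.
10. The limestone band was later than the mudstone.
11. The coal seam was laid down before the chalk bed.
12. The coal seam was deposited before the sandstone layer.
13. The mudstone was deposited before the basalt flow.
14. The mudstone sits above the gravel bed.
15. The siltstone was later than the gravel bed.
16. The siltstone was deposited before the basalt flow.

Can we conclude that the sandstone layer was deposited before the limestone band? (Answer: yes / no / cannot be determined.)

yes

Chain the constraints: the sandstone layer → the gravel bed → the mudstone → the limestone band. Each link is directly stated, so the sandstone layer comes before the limestone band.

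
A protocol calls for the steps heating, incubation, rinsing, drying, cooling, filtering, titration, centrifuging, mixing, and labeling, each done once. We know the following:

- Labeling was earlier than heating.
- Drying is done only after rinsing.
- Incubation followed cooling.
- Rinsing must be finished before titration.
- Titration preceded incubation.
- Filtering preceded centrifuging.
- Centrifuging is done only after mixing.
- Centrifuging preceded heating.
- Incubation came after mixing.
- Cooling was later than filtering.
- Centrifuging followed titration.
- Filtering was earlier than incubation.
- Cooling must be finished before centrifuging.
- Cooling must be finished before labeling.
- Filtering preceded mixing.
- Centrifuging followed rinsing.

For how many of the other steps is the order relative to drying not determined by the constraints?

8

Forced before drying: rinsing.
That leaves centrifuging, cooling, filtering, heating, incubation, labeling, mixing, and titration with no forced order relative to drying — 8.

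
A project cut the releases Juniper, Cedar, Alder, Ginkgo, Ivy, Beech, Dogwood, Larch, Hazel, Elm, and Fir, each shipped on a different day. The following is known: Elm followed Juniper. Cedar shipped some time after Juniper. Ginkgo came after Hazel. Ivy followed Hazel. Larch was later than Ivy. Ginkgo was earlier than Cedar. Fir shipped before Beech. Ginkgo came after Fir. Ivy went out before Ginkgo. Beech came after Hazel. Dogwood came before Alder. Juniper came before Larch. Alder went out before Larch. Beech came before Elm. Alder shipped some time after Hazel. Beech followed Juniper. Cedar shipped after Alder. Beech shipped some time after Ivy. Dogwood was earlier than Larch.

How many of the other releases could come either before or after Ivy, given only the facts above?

4

Forced before Ivy: Hazel; forced after Ivy: Beech, Cedar, Elm, Ginkgo, and Larch.
That leaves Alder, Dogwood, Fir, and Juniper with no forced order relative to Ivy — 4.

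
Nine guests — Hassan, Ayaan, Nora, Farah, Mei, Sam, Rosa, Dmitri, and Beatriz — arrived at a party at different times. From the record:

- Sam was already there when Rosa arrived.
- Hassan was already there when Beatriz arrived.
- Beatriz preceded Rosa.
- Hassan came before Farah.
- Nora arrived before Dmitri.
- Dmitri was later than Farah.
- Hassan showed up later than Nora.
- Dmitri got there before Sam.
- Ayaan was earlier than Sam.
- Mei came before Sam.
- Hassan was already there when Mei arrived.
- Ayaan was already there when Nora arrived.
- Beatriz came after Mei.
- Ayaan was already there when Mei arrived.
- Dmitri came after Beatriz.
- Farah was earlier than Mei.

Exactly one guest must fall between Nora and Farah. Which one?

Hassan

Tracing the constraints gives Nora → Hassan → Farah, so Hassan sits after Nora and before Farah.
No other guest is forced both after Nora and before Farah.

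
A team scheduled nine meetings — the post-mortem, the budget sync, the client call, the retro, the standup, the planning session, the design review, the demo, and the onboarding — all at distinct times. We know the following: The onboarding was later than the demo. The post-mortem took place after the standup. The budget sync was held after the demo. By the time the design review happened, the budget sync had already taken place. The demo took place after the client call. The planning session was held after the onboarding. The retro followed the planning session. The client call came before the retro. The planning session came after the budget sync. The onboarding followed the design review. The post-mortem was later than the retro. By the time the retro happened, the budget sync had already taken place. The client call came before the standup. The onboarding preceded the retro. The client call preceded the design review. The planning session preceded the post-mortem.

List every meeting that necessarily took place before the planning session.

Directly stated before the planning session: the budget sync and the onboarding.
The client call reaches the planning session via the client call → the demo → the budget sync → the planning session.
The demo reaches the planning session via the demo → the budget sync → the planning session.
The design review reaches the planning session via the design review → the onboarding → the planning session.
No chain forces the retro (or any of the others) ahead of the planning session.

the budget sync, the client call, the demo, the design review, the onboarding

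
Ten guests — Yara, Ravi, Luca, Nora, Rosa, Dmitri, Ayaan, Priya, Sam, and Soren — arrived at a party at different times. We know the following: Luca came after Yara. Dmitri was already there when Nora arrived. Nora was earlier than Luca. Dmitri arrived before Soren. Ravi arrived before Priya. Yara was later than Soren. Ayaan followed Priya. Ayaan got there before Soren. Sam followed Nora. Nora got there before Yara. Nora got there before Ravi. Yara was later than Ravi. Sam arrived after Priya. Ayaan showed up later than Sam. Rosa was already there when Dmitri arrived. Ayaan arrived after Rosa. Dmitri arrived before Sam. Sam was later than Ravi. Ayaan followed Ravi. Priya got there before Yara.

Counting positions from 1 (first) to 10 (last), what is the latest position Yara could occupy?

Yara must come before Luca — 1 guest forced after them.
Everything else can be placed before Yara in some valid order, so Yara can sit as late as position 10 − 1 = 9.

9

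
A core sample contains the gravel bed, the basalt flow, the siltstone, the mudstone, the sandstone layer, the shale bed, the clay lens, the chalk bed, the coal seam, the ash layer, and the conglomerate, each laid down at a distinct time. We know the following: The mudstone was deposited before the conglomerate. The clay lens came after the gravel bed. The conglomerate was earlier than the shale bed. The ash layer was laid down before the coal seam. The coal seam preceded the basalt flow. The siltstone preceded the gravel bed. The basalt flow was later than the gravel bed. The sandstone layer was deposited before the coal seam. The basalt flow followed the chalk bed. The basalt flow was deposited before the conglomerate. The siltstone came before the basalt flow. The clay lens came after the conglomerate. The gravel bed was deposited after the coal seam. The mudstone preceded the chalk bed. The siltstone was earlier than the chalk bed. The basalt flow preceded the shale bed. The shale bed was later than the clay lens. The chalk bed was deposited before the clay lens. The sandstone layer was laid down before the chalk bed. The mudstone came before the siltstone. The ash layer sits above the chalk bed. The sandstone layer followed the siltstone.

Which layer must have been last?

Every other layer has a chain of constraints placing it before the shale bed, so the shale bed is last.

the shale bed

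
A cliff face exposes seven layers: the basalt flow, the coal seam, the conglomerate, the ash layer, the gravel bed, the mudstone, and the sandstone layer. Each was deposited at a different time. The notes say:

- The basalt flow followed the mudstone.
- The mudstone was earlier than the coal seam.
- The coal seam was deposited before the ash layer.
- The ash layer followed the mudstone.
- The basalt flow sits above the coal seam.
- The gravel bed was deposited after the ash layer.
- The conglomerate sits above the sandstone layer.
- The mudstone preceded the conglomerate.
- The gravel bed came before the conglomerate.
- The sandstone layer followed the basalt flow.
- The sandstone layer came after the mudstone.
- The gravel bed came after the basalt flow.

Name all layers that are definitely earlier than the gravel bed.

Directly stated before the gravel bed: the ash layer and the basalt flow.
The coal seam reaches the gravel bed via the coal seam → the basalt flow → the gravel bed.
The mudstone reaches the gravel bed via the mudstone → the basalt flow → the gravel bed.
No chain forces the sandstone layer (or any of the others) ahead of the gravel bed.

the ash layer, the basalt flow, the coal seam, the mudstone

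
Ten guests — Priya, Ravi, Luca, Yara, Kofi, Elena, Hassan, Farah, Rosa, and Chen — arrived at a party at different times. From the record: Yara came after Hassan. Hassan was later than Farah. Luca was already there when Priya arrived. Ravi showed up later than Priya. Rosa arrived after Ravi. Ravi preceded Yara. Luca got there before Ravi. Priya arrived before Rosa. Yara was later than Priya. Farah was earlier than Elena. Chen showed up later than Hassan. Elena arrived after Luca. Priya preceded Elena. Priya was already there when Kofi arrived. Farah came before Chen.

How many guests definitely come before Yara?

5

Directly stated before Yara: Hassan, Priya, and Ravi.
Farah reaches Yara via Farah → Hassan → Yara.
Luca reaches Yara via Luca → Ravi → Yara.
That's Farah, Hassan, Luca, Priya, and Ravi — 5 in all.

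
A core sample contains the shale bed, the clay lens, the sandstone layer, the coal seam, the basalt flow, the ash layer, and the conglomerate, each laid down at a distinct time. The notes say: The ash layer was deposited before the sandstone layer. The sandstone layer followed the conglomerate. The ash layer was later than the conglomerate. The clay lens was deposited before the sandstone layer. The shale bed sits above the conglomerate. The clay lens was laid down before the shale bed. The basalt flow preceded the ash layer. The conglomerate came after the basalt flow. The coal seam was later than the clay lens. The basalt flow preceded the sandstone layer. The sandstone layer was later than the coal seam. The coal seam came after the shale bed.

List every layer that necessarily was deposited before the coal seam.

the basalt flow, the clay lens, the conglomerate, the shale bed

Directly stated before the coal seam: the clay lens and the shale bed.
The basalt flow reaches the coal seam via the basalt flow → the conglomerate → the shale bed → the coal seam.
The conglomerate reaches the coal seam via the conglomerate → the shale bed → the coal seam.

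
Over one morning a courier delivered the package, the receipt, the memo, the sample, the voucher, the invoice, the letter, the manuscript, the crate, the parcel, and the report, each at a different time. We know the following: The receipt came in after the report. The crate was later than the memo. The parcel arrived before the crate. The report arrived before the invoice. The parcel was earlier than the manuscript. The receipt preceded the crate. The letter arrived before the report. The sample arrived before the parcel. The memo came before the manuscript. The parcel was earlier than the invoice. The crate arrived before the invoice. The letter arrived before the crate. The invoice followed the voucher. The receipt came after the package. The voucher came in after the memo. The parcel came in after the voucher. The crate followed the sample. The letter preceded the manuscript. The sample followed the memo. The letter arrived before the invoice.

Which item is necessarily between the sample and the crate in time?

the parcel

Tracing the constraints gives the sample → the parcel → the crate, so the parcel sits after the sample and before the crate.
No other item is forced both after the sample and before the crate.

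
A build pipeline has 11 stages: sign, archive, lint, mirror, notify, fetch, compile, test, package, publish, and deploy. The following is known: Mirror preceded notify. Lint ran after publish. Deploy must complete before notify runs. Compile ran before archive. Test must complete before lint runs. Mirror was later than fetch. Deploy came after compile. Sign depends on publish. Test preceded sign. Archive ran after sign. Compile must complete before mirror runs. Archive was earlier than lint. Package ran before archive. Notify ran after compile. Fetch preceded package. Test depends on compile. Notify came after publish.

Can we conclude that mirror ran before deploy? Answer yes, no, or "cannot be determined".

cannot be determined

No chain of stated constraints runs from mirror to deploy, and none runs from deploy to mirror either.
So the relative order of mirror and deploy is not fixed by the given facts.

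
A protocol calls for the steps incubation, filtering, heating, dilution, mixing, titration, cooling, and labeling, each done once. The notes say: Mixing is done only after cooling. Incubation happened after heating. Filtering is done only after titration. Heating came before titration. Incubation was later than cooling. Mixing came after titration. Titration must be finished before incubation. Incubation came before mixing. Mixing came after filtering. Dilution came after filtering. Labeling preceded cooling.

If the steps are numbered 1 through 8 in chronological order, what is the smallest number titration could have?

2

Heating must come before titration — 1 forced predecessor.
Nothing else is forced ahead of titration, so its earliest slot is position 1 + 1 = 2.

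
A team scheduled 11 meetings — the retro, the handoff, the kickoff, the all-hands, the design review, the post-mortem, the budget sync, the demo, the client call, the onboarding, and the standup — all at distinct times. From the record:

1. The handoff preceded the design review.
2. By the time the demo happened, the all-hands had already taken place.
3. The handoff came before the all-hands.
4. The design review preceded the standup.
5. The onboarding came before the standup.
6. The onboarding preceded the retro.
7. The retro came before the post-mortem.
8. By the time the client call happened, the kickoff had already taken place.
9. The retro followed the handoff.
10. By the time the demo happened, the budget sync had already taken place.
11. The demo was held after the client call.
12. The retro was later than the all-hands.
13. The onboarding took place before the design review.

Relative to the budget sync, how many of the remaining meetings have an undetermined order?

Forced after the budget sync: the demo.
That leaves the all-hands, the client call, the design review, the handoff, the kickoff, the onboarding, the post-mortem, the retro, and the standup with no forced order relative to the budget sync — 9.

9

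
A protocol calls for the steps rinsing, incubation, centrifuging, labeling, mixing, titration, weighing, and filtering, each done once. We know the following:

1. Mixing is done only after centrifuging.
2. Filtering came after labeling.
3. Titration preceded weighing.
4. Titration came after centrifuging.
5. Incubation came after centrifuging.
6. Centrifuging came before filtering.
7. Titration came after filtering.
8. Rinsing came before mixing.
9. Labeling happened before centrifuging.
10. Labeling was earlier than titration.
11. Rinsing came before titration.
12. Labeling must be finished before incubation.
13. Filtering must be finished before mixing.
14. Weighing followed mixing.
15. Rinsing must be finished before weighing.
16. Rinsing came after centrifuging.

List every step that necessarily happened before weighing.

centrifuging, filtering, labeling, mixing, rinsing, titration

Directly stated before weighing: mixing, rinsing, and titration.
Centrifuging reaches weighing via centrifuging → titration → weighing.
Filtering reaches weighing via filtering → mixing → weighing.
Labeling reaches weighing via labeling → titration → weighing.
No chain forces incubation ahead of weighing.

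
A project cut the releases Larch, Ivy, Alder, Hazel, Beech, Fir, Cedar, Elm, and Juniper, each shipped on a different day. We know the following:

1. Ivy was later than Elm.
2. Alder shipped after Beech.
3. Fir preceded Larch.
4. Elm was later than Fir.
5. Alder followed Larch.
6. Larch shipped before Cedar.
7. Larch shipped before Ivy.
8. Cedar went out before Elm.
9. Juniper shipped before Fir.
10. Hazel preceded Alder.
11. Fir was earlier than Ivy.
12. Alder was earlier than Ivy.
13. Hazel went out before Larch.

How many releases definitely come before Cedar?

4

Directly stated before Cedar: Larch.
Fir reaches Cedar via Fir → Larch → Cedar.
Hazel reaches Cedar via Hazel → Larch → Cedar.
Juniper reaches Cedar via Juniper → Fir → Larch → Cedar.
No chain forces Ivy (or any of the others) ahead of Cedar.
That's Fir, Hazel, Juniper, and Larch — 4 in all.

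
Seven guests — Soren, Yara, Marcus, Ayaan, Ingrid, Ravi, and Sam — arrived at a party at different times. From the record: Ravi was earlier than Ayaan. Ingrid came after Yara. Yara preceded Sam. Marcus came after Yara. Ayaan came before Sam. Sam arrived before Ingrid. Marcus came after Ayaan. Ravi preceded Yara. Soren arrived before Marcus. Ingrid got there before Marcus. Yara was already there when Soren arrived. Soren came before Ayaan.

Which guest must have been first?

Ravi has a chain of constraints placing them before every other guest, so Ravi must be first.

Ravi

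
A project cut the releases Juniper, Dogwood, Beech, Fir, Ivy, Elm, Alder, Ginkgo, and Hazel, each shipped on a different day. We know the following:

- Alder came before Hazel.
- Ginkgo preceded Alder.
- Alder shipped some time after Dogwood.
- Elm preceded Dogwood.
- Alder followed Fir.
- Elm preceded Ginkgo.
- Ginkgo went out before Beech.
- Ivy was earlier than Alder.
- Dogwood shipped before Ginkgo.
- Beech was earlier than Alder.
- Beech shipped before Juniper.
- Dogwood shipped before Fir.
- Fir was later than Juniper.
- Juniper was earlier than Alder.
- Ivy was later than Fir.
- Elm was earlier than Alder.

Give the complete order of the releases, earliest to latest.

The constraints fix every adjacent pair, so only one ordering works:
Elm → Dogwood → Ginkgo → Beech → Juniper → Fir → Ivy → Alder → Hazel.

Elm, Dogwood, Ginkgo, Beech, Juniper, Fir, Ivy, Alder, Hazel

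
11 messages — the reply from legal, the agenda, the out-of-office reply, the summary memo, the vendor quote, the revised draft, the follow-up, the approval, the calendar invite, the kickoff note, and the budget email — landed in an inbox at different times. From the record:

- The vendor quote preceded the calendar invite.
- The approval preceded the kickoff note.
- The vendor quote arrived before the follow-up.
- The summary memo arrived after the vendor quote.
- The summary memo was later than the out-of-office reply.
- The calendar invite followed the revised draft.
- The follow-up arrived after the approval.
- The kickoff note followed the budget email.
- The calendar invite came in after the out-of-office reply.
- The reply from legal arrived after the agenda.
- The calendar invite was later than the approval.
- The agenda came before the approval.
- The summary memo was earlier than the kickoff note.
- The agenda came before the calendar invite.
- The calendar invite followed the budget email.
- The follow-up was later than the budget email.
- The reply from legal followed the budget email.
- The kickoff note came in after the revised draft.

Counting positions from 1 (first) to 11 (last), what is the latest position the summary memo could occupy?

The summary memo must come before the kickoff note — 1 message forced after it.
Everything else can be placed before the summary memo in some valid order, so the summary memo can sit as late as position 11 − 1 = 10.

10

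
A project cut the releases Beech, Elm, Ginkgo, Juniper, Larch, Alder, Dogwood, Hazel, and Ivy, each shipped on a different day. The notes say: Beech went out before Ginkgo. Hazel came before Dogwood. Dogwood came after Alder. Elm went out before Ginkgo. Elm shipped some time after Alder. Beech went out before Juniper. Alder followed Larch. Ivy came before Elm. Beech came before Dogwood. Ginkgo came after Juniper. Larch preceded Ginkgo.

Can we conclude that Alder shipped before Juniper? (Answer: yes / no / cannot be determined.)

No chain of stated constraints runs from Alder to Juniper, and none runs from Juniper to Alder either.
So the relative order of Alder and Juniper is not fixed by the given facts.

cannot be determined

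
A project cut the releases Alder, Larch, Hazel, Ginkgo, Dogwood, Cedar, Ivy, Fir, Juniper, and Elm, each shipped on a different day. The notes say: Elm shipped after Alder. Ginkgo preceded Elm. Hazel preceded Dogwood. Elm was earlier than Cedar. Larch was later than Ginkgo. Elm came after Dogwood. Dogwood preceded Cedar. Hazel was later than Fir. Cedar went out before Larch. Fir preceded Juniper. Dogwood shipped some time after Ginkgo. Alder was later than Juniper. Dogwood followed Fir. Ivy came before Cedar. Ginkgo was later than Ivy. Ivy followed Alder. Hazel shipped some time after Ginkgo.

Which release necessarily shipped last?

Every other release has a chain of constraints placing it before Larch, so Larch is last.

Larch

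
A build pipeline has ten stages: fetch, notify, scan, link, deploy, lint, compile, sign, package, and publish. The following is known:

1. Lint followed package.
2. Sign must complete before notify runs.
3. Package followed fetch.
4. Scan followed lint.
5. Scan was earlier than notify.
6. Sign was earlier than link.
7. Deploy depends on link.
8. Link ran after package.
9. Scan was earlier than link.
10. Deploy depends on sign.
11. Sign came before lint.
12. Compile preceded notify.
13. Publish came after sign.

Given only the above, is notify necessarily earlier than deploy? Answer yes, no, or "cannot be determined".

cannot be determined

No chain of stated constraints runs from notify to deploy, and none runs from deploy to notify either.
So the relative order of notify and deploy is not fixed by the given facts.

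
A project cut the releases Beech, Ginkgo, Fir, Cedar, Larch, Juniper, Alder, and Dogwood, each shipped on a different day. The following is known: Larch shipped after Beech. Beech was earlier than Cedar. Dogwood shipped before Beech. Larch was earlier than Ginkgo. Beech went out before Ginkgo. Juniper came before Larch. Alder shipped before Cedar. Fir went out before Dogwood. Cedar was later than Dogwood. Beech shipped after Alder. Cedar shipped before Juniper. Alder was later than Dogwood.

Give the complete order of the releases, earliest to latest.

Fir, Dogwood, Alder, Beech, Cedar, Juniper, Larch, Ginkgo

The constraints fix every adjacent pair, so only one ordering works:
Fir → Dogwood → Alder → Beech → Cedar → Juniper → Larch → Ginkgo.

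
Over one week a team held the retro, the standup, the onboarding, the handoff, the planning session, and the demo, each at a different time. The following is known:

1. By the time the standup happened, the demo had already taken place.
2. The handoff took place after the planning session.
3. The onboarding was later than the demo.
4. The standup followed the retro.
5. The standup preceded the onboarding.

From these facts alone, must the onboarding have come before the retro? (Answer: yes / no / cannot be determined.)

Tracing the constraints gives the retro → the standup → the onboarding, so the retro must come before the onboarding.
That means the onboarding cannot be before the retro.

no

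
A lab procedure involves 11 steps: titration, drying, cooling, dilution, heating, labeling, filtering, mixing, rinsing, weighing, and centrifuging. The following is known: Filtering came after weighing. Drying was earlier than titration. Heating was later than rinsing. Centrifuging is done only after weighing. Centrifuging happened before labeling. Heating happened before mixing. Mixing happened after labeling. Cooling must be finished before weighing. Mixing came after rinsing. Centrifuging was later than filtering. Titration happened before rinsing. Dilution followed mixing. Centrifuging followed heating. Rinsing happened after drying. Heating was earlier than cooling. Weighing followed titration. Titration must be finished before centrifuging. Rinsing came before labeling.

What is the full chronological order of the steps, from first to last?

The constraints fix every adjacent pair, so only one ordering works:
drying → titration → rinsing → heating → cooling → weighing → filtering → centrifuging → labeling → mixing → dilution.

drying, titration, rinsing, heating, cooling, weighing, filtering, centrifuging, labeling, mixing, dilution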